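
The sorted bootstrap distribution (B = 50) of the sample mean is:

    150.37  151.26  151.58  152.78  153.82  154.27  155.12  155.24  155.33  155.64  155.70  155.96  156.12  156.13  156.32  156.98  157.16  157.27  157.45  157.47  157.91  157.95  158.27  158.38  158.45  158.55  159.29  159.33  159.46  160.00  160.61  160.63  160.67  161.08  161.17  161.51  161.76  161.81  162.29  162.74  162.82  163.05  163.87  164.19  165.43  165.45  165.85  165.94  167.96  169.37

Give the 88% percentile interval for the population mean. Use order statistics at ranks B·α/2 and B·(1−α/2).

(151.58, 165.85)

α = 0.12; lower rank = 50 × 0.060 = 3; upper rank = 50 × 0.940 = 47.
The 3rd smallest replicate is 151.58; the 47th is 165.85.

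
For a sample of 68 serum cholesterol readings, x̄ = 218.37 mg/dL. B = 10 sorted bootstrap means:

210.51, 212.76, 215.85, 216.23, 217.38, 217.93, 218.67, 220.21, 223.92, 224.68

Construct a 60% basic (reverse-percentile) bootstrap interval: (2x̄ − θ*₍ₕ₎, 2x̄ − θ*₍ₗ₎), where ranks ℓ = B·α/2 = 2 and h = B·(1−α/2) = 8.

(216.53, 223.98)

Percentile endpoints at ranks 2 and 8: θ*₍2₎ = 212.76, θ*₍8₎ = 220.21.
Basic interval reflects these around x̄:
  lower = 2 × 218.37 − 220.21 = 216.53
  upper = 2 × 218.37 − 212.76 = 223.98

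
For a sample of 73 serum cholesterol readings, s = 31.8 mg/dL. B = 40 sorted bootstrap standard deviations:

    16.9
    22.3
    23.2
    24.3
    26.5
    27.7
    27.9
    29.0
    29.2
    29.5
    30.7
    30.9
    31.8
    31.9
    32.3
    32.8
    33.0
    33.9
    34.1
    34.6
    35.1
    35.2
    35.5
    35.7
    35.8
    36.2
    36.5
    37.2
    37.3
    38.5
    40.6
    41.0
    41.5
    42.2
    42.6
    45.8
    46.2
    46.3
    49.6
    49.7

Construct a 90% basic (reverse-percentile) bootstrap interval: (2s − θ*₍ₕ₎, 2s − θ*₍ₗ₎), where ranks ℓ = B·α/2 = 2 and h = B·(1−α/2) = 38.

(17.3, 41.3)

Percentile endpoints at ranks 2 and 38: θ*₍2₎ = 22.3, θ*₍38₎ = 46.3.
Basic interval reflects these around s:
  lower = 2 × 31.8 − 46.3 = 17.3
  upper = 2 × 31.8 − 22.3 = 41.3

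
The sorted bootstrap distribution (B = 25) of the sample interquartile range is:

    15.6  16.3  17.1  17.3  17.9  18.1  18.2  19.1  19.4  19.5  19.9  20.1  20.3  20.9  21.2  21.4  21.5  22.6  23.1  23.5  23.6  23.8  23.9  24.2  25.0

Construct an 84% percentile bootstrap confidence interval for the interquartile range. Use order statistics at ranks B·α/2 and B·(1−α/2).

α = 0.16; lower rank = 25 × 0.080 = 2; upper rank = 25 × 0.920 = 23.
The 2nd smallest replicate is 16.3; the 23rd is 23.9.

(16.3, 23.9)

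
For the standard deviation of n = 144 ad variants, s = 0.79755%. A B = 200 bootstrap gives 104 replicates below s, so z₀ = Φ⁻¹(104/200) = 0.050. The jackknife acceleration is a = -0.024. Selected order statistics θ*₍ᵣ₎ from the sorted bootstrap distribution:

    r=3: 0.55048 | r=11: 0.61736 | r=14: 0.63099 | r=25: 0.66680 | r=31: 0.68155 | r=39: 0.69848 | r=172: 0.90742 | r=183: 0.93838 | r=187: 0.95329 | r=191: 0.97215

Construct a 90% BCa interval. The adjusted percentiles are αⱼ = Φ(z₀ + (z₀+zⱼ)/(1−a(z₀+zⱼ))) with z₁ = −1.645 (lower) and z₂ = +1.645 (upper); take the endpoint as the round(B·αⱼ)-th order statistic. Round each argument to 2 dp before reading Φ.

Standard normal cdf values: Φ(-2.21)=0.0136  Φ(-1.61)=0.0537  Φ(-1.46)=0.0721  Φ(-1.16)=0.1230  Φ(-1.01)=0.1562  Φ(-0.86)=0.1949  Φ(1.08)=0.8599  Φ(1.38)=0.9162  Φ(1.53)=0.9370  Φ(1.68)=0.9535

Lower: z₀ + z₁ = 0.050 + (-1.645) = -1.595; 1 − a(z₀+z₁) = 1 − (-0.024)(-1.595) = 0.9617; argument = 0.050 + (-1.595)/0.9617 = -1.6085 → -1.61.
α₁ = Φ(-1.61) = 0.0537; rank = round(200 × 0.0537) = 11; θ*₍11₎ = 0.61736.
Upper: z₀ + z₂ = 1.695; 1 − a(z₀+z₂) = 1.0407; argument = 1.6787 → 1.68; α₂ = 0.9535; rank = 191; θ*₍191₎ = 0.97215.

(0.61736, 0.97215)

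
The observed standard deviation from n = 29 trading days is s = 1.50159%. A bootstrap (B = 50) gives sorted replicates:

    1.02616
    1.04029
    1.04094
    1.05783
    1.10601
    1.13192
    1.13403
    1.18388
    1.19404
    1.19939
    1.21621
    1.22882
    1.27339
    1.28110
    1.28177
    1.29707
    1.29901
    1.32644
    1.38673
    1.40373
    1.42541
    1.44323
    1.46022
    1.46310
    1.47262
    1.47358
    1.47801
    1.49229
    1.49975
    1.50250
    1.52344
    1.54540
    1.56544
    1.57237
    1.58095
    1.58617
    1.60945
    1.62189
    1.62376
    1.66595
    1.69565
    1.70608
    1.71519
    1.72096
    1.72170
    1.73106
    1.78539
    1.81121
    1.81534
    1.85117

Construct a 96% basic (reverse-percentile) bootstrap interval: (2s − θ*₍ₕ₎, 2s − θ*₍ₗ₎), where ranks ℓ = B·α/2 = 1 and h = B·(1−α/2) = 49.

Percentile endpoints at ranks 1 and 49: θ*₍1₎ = 1.02616, θ*₍49₎ = 1.81534.
Basic interval reflects these around s:
  lower = 2 × 1.50159 − 1.81534 = 1.18784
  upper = 2 × 1.50159 − 1.02616 = 1.97702

(1.18784, 1.97702)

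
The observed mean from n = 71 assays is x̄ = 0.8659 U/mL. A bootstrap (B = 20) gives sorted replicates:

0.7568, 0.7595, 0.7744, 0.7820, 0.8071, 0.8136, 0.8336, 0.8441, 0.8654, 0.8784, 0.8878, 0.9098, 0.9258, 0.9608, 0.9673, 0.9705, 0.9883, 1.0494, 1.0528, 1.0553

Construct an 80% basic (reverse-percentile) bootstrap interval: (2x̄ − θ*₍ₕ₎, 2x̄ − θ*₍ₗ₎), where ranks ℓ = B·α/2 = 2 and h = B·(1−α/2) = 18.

(0.6824, 0.9723)

Percentile endpoints at ranks 2 and 18: θ*₍2₎ = 0.7595, θ*₍18₎ = 1.0494.
Basic interval reflects these around x̄:
  lower = 2 × 0.8659 − 1.0494 = 0.6824
  upper = 2 × 0.8659 − 0.7595 = 0.9723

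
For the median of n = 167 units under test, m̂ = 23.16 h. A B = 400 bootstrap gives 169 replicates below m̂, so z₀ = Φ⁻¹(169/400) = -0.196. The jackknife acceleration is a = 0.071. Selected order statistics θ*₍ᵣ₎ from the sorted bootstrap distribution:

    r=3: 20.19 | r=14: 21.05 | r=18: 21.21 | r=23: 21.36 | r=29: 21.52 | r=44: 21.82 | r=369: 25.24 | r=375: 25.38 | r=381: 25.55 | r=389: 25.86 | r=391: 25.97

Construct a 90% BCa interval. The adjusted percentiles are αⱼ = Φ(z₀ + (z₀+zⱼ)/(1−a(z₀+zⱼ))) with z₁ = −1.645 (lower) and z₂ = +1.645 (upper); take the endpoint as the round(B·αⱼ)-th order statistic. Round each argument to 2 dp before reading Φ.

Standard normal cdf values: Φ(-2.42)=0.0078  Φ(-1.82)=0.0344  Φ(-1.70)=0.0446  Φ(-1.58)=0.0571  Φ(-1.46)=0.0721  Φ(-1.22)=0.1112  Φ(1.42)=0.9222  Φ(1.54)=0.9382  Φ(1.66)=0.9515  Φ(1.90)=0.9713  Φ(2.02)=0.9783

(21.05, 25.24)

Lower: z₀ + z₁ = -0.196 + (-1.645) = -1.841; 1 − a(z₀+z₁) = 1 − (0.071)(-1.841) = 1.1307; argument = -0.196 + (-1.841)/1.1307 = -1.8242 → -1.82.
α₁ = Φ(-1.82) = 0.0344; rank = round(400 × 0.0344) = 14; θ*₍14₎ = 21.05.
Upper: z₀ + z₂ = 1.449; 1 − a(z₀+z₂) = 0.8971; argument = 1.4192 → 1.42; α₂ = 0.9222; rank = 369; θ*₍369₎ = 25.24.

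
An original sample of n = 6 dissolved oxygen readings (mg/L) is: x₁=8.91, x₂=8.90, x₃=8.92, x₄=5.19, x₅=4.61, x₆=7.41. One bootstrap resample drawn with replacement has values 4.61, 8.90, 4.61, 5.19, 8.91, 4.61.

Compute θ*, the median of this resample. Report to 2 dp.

Sorted: 4.61, 4.61, 4.61, 5.19, 8.90, 8.91
Median = average of the two middle values = 4.90

θ* = 4.90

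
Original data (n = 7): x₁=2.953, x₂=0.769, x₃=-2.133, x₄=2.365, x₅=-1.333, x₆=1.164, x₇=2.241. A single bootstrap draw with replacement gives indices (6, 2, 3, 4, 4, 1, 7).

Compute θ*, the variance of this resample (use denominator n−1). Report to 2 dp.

θ* = 2.99

Resample values: 1.164, 0.769, -2.133, 2.365, 2.365, 2.953, 2.241.
Mean = 1.3891; sum of squared deviations = 17.9167
s² = 17.9167 / 6 = 2.9861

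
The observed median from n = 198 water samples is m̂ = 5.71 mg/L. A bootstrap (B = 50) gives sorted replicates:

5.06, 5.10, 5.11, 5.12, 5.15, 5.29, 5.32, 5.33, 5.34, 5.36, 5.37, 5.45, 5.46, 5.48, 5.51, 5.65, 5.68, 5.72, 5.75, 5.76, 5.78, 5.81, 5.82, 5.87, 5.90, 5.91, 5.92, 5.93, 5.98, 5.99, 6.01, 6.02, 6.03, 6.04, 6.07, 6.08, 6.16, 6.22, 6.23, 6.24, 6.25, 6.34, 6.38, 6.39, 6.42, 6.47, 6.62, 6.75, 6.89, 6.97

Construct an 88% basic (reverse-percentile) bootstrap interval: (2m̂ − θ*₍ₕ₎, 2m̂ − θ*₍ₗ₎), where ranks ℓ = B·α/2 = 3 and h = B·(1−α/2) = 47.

Percentile endpoints at ranks 3 and 47: θ*₍3₎ = 5.11, θ*₍47₎ = 6.62.
Basic interval reflects these around m̂:
  lower = 2 × 5.71 − 6.62 = 4.80
  upper = 2 × 5.71 − 5.11 = 6.31

(4.80, 6.31)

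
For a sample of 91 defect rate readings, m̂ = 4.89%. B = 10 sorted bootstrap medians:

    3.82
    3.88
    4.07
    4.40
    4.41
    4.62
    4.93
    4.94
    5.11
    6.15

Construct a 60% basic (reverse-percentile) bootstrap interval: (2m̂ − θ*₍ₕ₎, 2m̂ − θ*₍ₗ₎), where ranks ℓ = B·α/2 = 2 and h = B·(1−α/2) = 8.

(4.84, 5.90)

Percentile endpoints at ranks 2 and 8: θ*₍2₎ = 3.88, θ*₍8₎ = 4.94.
Basic interval reflects these around m̂:
  lower = 2 × 4.89 − 4.94 = 4.84
  upper = 2 × 4.89 − 3.88 = 5.90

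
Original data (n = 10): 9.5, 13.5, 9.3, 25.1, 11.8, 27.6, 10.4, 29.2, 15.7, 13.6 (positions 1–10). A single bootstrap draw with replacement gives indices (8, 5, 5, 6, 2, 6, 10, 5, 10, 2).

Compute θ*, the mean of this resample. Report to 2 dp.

Resample values: 29.2, 11.8, 11.8, 27.6, 13.5, 27.6, 13.6, 11.8, 13.6, 13.5.
Mean = (29.2 + 11.8 + 11.8 + 27.6 + 13.5 + 27.6 + 13.6 + 11.8 + 13.6 + 13.5) / 10 = 174.00 / 10 = 17.40

θ* = 17.40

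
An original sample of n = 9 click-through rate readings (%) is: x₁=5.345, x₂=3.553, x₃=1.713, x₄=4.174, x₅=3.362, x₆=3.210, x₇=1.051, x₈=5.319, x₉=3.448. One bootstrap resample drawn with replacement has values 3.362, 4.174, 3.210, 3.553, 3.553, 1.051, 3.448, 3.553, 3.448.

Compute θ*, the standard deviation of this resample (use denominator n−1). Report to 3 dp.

θ* = 0.870

Mean = 3.2613; sum of squared deviations = 6.0562
s² = 6.0562 / 8 = 0.7570
s = √0.7570 = 0.870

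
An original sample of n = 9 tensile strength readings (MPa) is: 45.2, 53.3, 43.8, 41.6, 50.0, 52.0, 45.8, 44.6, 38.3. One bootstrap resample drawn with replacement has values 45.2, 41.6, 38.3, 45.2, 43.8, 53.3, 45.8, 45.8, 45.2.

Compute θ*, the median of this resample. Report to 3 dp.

θ* = 45.200

Sorted: 38.3, 41.6, 43.8, 45.2, 45.2, 45.2, 45.8, 45.8, 53.3
Median = middle value = 45.200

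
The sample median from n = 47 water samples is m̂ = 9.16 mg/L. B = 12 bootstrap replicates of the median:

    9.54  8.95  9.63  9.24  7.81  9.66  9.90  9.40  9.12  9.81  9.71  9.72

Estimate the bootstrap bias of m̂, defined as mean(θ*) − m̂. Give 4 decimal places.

bias = +0.2142

mean(θ*) = (9.54 + 8.95 + 9.63 + 9.24 + 7.81 + 9.66 + 9.90 + 9.40 + 9.12 + 9.81 + 9.71 + 9.72) / 12 = 9.37417
bias = 9.37417 − 9.16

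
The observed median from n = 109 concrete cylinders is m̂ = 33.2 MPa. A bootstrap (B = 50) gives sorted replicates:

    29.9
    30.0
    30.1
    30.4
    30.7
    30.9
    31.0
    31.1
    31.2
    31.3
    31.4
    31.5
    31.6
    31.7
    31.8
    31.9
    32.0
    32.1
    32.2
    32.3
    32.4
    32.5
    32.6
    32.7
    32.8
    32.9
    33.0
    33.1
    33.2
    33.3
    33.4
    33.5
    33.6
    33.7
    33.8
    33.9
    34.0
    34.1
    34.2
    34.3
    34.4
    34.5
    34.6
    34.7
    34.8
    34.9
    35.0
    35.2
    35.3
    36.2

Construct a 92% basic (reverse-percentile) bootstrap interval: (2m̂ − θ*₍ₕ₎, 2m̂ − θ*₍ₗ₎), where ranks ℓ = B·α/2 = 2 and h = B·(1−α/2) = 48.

Percentile endpoints at ranks 2 and 48: θ*₍2₎ = 30.0, θ*₍48₎ = 35.2.
Basic interval reflects these around m̂:
  lower = 2 × 33.2 − 35.2 = 31.2
  upper = 2 × 33.2 − 30.0 = 36.4

(31.2, 36.4)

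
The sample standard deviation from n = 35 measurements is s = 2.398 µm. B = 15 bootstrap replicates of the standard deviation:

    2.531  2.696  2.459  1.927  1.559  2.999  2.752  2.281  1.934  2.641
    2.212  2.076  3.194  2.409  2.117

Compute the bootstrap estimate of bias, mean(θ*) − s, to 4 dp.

bias = −0.0122

mean(θ*) = (2.531 + 2.696 + 2.459 + 1.927 + 1.559 + 2.999 + 2.752 + 2.281 + 1.934 + 2.641 + 2.212 + 2.076 + 3.194 + 2.409 + 2.117) / 15 = 2.38580
bias = 2.38580 − 2.398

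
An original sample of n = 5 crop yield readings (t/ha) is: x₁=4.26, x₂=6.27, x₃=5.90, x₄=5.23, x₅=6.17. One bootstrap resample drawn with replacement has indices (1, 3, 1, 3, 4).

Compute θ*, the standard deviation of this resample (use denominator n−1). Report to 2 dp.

θ* = 0.82

Resample values: 4.26, 5.90, 4.26, 5.90, 5.23.
Mean = 5.1100; sum of squared deviations = 2.7076
s² = 2.7076 / 4 = 0.6769
s = √0.6769 = 0.82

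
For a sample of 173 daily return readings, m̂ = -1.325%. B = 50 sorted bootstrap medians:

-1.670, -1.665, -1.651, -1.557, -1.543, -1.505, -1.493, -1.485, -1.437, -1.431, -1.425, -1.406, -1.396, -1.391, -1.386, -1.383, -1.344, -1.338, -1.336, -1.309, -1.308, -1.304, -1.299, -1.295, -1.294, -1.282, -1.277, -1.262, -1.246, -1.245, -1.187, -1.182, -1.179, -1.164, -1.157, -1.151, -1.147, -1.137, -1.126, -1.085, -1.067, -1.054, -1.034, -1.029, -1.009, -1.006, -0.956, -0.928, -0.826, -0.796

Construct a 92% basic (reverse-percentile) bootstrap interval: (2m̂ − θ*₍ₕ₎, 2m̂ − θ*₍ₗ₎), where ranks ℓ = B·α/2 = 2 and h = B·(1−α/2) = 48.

Percentile endpoints at ranks 2 and 48: θ*₍2₎ = -1.665, θ*₍48₎ = -0.928.
Basic interval reflects these around m̂:
  lower = 2 × -1.325 − -0.928 = -1.722
  upper = 2 × -1.325 − -1.665 = -0.985

(-1.722, -0.985)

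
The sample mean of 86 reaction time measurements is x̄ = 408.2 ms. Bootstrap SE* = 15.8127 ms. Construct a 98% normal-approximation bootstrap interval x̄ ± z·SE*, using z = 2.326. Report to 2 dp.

(371.42, 444.98)

Margin = 2.326 × 15.8127 = 36.780
Interval: 408.2 ± 36.780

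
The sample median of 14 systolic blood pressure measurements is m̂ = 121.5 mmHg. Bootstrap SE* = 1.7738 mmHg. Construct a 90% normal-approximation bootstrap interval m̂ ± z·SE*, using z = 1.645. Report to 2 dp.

(118.58, 124.42)

Margin = 1.645 × 1.7738 = 2.918
Interval: 121.5 ± 2.918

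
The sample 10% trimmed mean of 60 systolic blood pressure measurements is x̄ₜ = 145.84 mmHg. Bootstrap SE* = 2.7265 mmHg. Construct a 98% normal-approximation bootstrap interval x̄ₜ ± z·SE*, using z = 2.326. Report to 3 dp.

(139.498, 152.182)

Margin = 2.326 × 2.7265 = 6.3418
Interval: 145.84 ± 6.3418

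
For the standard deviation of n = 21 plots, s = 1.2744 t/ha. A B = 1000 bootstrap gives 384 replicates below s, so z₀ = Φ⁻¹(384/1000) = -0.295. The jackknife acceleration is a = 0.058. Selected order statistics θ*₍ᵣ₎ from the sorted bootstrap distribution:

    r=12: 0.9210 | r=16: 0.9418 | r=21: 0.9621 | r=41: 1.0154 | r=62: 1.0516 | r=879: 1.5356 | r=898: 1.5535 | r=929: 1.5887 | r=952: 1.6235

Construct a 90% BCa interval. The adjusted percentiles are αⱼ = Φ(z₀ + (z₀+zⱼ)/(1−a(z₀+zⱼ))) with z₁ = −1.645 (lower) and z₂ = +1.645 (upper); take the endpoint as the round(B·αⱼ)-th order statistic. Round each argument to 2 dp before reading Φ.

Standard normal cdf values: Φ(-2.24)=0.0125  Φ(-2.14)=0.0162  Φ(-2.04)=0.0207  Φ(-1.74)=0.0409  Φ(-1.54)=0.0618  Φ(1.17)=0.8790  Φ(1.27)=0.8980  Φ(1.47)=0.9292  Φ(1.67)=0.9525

(0.9621, 1.5356)

Lower: z₀ + z₁ = -0.295 + (-1.645) = -1.940; 1 − a(z₀+z₁) = 1 − (0.058)(-1.940) = 1.1125; argument = -0.295 + (-1.940)/1.1125 = -2.0388 → -2.04.
α₁ = Φ(-2.04) = 0.0207; rank = round(1000 × 0.0207) = 21; θ*₍21₎ = 0.9621.
Upper: z₀ + z₂ = 1.350; 1 − a(z₀+z₂) = 0.9217; argument = 1.1697 → 1.17; α₂ = 0.8790; rank = 879; θ*₍879₎ = 1.5356.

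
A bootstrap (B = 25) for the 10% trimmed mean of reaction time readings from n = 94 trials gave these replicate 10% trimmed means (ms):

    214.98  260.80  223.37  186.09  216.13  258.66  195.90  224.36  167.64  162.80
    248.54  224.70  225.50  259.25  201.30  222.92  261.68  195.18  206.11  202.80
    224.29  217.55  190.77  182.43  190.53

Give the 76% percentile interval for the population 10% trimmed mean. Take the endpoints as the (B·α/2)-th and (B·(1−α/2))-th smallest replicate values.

Sorted replicates: 162.80, 167.64, 182.43, 186.09, 190.53, 190.77, 195.18, 195.90, 201.30, 202.80, 206.11, 214.98, 216.13, 217.55, 222.92, 223.37, 224.29, 224.36, 224.70, 225.50, 248.54, 258.66, 259.25, 260.80, 261.68
α = 0.24; lower rank = 25 × 0.120 = 3; upper rank = 25 × 0.880 = 22.
The 3rd smallest replicate is 182.43; the 22nd is 258.66.

(182.43, 258.66)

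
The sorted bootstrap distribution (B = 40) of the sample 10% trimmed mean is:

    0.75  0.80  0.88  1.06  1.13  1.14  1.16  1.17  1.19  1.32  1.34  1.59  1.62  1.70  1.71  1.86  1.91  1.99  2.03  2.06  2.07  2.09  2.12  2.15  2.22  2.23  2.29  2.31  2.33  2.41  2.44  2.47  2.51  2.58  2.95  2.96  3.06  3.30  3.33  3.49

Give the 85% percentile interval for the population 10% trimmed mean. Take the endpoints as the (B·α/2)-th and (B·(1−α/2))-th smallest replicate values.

(0.88, 3.06)

α = 0.15; lower rank = 40 × 0.075 = 3; upper rank = 40 × 0.925 = 37.
The 3rd smallest replicate is 0.88; the 37th is 3.06.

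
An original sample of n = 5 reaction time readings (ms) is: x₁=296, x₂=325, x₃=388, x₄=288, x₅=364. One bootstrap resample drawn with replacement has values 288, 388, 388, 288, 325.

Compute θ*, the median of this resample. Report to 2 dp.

θ* = 325.00

Sorted: 288, 288, 325, 388, 388
Median = middle value = 325.00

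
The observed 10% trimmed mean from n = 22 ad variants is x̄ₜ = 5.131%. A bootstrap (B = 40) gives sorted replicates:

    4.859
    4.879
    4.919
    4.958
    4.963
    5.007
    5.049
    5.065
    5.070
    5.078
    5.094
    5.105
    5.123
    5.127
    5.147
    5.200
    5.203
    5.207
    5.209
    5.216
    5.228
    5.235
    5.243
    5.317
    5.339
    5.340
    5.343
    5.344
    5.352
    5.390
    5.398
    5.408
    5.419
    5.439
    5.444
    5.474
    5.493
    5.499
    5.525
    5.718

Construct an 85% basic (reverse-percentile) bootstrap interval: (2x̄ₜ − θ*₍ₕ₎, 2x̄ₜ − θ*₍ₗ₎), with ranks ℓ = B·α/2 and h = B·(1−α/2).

Percentile endpoints at ranks 3 and 37: θ*₍3₎ = 4.919, θ*₍37₎ = 5.493.
Basic interval reflects these around x̄ₜ:
  lower = 2 × 5.131 − 5.493 = 4.769
  upper = 2 × 5.131 − 4.919 = 5.343

(4.769, 5.343)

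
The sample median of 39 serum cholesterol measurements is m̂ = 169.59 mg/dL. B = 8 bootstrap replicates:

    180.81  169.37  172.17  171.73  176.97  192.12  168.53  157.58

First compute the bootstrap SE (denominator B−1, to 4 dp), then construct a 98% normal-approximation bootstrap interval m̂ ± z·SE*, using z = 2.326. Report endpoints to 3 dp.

Mean of replicates = 173.6600; sum of squared deviations = 712.0826; SE* = √(712.0826/7) = 10.0859
Margin = 2.326 × 10.0859 = 23.4598
Interval: 169.59 ± 23.4598

(146.130, 193.050)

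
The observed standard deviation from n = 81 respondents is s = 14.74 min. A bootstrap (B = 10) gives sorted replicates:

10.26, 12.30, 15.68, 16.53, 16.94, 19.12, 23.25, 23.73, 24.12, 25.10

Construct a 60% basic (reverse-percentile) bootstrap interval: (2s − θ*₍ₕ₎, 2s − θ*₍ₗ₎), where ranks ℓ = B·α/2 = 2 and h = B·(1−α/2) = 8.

(5.75, 17.18)

Percentile endpoints at ranks 2 and 8: θ*₍2₎ = 12.30, θ*₍8₎ = 23.73.
Basic interval reflects these around s:
  lower = 2 × 14.74 − 23.73 = 5.75
  upper = 2 × 14.74 − 12.30 = 17.18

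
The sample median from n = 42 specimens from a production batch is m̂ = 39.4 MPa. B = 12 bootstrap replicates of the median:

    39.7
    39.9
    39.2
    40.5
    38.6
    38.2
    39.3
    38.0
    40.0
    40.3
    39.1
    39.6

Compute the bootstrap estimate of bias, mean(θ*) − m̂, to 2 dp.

mean(θ*) = (39.7 + 39.9 + 39.2 + 40.5 + 38.6 + 38.2 + 39.3 + 38.0 + 40.0 + 40.3 + 39.1 + 39.6) / 12 = 39.367
bias = 39.367 − 39.4

bias = −0.03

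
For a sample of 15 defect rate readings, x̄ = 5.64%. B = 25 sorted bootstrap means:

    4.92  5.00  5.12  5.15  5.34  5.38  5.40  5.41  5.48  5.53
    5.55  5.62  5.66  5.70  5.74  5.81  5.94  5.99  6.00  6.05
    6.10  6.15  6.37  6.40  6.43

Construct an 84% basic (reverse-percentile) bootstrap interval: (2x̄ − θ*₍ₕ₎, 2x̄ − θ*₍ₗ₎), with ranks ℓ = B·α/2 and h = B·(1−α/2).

Percentile endpoints at ranks 2 and 23: θ*₍2₎ = 5.00, θ*₍23₎ = 6.37.
Basic interval reflects these around x̄:
  lower = 2 × 5.64 − 6.37 = 4.91
  upper = 2 × 5.64 − 5.00 = 6.28

(4.91, 6.28)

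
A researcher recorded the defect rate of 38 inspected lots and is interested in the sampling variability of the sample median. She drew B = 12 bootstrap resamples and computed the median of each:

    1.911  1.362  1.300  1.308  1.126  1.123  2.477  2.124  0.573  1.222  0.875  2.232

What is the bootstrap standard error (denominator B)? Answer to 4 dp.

Bootstrap SE is the standard deviation of the 12 replicate medians.
Mean of replicates: (1.911 + 1.362 + 1.300 + 1.308 + 1.126 + 1.123 + 2.477 + 2.124 + 0.573 + 1.222 + 0.875 + 2.232) / 12 = 17.63300 / 12 = 1.46942
Sum of squared deviations: (+0.44158)² + (−0.10742)² + (−0.16942)² + (−0.16142)² + (−0.34342)² + (−0.34642)² + (+1.00758)² + (+0.65458)² + (−0.89642)² + (−0.24742)² + (−0.59442)² + (+0.76258)² = 3.74258
Variance = 3.74258 / 12 = 0.31188
SE* = √0.31188

SE* = 0.5585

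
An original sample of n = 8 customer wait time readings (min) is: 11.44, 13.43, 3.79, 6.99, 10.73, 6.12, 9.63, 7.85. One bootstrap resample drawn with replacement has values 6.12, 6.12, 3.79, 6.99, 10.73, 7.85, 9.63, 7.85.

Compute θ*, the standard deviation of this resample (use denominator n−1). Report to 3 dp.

θ* = 2.169

Mean = 7.3850; sum of squared deviations = 32.9420
s² = 32.9420 / 7 = 4.7060
s = √4.7060 = 2.169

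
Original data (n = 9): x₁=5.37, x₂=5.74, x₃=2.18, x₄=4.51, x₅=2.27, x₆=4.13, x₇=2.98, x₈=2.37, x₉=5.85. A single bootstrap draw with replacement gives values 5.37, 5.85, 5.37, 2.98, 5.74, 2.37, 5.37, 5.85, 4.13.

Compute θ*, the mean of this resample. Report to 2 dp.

θ* = 4.78

Mean = (5.37 + 5.85 + 5.37 + 2.98 + 5.74 + 2.37 + 5.37 + 5.85 + 4.13) / 9 = 43.030 / 9 = 4.78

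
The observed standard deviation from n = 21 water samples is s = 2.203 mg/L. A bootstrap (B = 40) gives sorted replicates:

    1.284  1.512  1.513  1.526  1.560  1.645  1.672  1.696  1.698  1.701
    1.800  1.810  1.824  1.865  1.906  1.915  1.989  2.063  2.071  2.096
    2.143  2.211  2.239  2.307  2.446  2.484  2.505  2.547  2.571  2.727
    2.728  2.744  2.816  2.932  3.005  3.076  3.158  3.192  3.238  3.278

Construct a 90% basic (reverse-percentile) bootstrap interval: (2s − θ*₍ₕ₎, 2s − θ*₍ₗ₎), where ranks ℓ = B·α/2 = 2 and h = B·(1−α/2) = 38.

Percentile endpoints at ranks 2 and 38: θ*₍2₎ = 1.512, θ*₍38₎ = 3.192.
Basic interval reflects these around s:
  lower = 2 × 2.203 − 3.192 = 1.214
  upper = 2 × 2.203 − 1.512 = 2.894

(1.214, 2.894)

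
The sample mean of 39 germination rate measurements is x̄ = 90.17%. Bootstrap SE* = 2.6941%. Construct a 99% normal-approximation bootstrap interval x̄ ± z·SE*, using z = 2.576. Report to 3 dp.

(83.230, 97.110)

Margin = 2.576 × 2.6941 = 6.9400
Interval: 90.17 ± 6.9400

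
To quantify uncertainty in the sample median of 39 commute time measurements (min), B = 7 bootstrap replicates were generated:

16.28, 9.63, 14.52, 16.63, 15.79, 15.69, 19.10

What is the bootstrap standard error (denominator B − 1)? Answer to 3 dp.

SE* = 2.895

Bootstrap SE is the standard deviation of the 7 replicate medians.
Mean of replicates: (16.28 + 9.63 + 14.52 + 16.63 + 15.79 + 15.69 + 19.10) / 7 = 107.6400 / 7 = 15.3771
Sum of squared deviations: (+0.9029)² + (−5.7471)² + (−0.8571)² + (+1.2529)² + (+0.4129)² + (+0.3129)² + (+3.7229)² = 50.2771
Variance = 50.2771 / 6 = 8.3795
SE* = √8.3795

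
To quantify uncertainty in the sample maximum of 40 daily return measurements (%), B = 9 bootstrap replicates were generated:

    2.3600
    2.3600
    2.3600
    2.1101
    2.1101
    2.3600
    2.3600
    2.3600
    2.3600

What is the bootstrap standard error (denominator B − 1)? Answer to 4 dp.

SE* = 0.1102

Bootstrap SE is the standard deviation of the 9 replicate maximums.
Mean of replicates: (2.3600 + 2.3600 + 2.3600 + 2.1101 + 2.1101 + 2.3600 + 2.3600 + 2.3600 + 2.3600) / 9 = 20.74020 / 9 = 2.30447
Sum of squared deviations: (+0.05553)² + (+0.05553)² + (+0.05553)² + (−0.19437)² + (−0.19437)² + (+0.05553)² + (+0.05553)² + (+0.05553)² + (+0.05553)² = 0.09714
Variance = 0.09714 / 8 = 0.01214
SE* = √0.01214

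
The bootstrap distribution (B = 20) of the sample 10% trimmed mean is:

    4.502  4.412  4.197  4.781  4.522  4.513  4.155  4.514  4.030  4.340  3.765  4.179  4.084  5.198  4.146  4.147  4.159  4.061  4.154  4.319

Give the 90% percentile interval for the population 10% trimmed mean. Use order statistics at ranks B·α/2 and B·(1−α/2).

Sorted replicates: 3.765, 4.030, 4.061, 4.084, 4.146, 4.147, 4.154, 4.155, 4.159, 4.179, 4.197, 4.319, 4.340, 4.412, 4.502, 4.513, 4.514, 4.522, 4.781, 5.198
α = 0.10; lower rank = 20 × 0.050 = 1; upper rank = 20 × 0.950 = 19.
The 1st smallest replicate is 3.765; the 19th is 4.781.

(3.765, 4.781)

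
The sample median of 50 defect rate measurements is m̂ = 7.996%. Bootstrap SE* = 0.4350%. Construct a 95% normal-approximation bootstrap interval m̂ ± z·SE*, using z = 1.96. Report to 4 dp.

(7.1434, 8.8486)

Margin = 1.96 × 0.4350 = 0.85260
Interval: 7.996 ± 0.85260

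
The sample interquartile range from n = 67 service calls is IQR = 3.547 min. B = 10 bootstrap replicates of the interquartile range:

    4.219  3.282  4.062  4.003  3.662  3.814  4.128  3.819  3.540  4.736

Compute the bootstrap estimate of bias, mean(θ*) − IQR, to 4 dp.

mean(θ*) = (4.219 + 3.282 + 4.062 + 4.003 + 3.662 + 3.814 + 4.128 + 3.819 + 3.540 + 4.736) / 10 = 3.92650
bias = 3.92650 − 3.547

bias = +0.3795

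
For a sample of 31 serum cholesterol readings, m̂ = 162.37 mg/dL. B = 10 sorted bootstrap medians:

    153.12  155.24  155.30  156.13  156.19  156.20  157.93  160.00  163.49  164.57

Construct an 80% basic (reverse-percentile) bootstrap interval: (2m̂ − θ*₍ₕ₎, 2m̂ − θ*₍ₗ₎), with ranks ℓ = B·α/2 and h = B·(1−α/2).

Percentile endpoints at ranks 1 and 9: θ*₍1₎ = 153.12, θ*₍9₎ = 163.49.
Basic interval reflects these around m̂:
  lower = 2 × 162.37 − 163.49 = 161.25
  upper = 2 × 162.37 − 153.12 = 171.62

(161.25, 171.62)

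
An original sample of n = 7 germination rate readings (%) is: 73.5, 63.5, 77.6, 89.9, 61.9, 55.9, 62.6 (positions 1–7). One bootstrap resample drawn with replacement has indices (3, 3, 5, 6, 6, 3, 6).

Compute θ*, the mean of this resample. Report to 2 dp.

Resample values: 77.6, 77.6, 61.9, 55.9, 55.9, 77.6, 55.9.
Mean = (77.6 + 77.6 + 61.9 + 55.9 + 55.9 + 77.6 + 55.9) / 7 = 462.40 / 7 = 66.06

θ* = 66.06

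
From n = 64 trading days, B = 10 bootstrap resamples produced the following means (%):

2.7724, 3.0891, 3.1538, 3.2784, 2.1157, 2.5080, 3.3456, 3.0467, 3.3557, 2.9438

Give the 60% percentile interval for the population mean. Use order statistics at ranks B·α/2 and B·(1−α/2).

(2.5080, 3.2784)

Sorted replicates: 2.1157, 2.5080, 2.7724, 2.9438, 3.0467, 3.0891, 3.1538, 3.2784, 3.3456, 3.3557
α = 0.40; lower rank = 10 × 0.200 = 2; upper rank = 10 × 0.800 = 8.
The 2nd smallest replicate is 2.5080; the 8th is 3.2784.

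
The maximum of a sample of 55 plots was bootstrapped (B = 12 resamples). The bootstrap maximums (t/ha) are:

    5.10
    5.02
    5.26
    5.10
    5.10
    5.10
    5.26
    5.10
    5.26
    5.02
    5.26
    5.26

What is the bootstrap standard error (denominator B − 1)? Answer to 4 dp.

Bootstrap SE is the standard deviation of the 12 replicate maximums.
Mean of replicates: (5.10 + 5.02 + 5.26 + 5.10 + 5.10 + 5.10 + 5.26 + 5.10 + 5.26 + 5.02 + 5.26 + 5.26) / 12 = 61.84000 / 12 = 5.15333
Sum of squared deviations: (−0.05333)² + (−0.13333)² + (+0.10667)² + (−0.05333)² + (−0.05333)² + (−0.05333)² + (+0.10667)² + (−0.05333)² + (+0.10667)² + (−0.13333)² + (+0.10667)² + (+0.10667)² = 0.10667
Variance = 0.10667 / 11 = 0.00970
SE* = √0.00970

SE* = 0.0985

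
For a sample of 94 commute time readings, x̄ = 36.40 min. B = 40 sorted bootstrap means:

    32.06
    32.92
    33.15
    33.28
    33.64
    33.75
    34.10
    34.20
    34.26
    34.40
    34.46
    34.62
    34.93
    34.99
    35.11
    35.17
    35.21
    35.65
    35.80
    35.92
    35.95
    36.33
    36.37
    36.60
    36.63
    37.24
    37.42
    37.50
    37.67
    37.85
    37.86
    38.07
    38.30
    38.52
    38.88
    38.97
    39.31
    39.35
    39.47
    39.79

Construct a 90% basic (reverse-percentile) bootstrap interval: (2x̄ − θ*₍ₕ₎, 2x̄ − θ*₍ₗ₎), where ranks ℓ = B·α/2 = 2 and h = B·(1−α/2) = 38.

Percentile endpoints at ranks 2 and 38: θ*₍2₎ = 32.92, θ*₍38₎ = 39.35.
Basic interval reflects these around x̄:
  lower = 2 × 36.40 − 39.35 = 33.45
  upper = 2 × 36.40 − 32.92 = 39.88

(33.45, 39.88)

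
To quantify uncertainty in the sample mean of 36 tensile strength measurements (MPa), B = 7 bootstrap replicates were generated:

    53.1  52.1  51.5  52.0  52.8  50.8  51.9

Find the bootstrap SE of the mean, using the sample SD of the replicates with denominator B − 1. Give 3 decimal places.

Bootstrap SE is the standard deviation of the 7 replicate means.
Mean of replicates: (53.1 + 52.1 + 51.5 + 52.0 + 52.8 + 50.8 + 51.9) / 7 = 364.2000 / 7 = 52.0286
Sum of squared deviations: (+1.0714)² + (+0.0714)² + (−0.5286)² + (−0.0286)² + (+0.7714)² + (−1.2286)² + (−0.1286)² = 3.5543
Variance = 3.5543 / 6 = 0.5924
SE* = √0.5924

SE* = 0.770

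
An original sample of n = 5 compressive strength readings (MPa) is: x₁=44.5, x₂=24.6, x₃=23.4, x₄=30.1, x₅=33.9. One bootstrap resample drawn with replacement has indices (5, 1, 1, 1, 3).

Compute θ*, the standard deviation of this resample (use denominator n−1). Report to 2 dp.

Resample values: 33.9, 44.5, 44.5, 44.5, 23.4.
Mean = 38.1600; sum of squared deviations = 356.5920
s² = 356.5920 / 4 = 89.1480
s = √89.1480 = 9.44

θ* = 9.44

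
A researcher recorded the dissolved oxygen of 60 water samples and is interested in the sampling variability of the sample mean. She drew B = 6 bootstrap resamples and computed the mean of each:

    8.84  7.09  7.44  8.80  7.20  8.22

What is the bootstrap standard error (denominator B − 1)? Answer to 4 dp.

SE* = 0.7934

Bootstrap SE is the standard deviation of the 6 replicate means.
Mean of replicates: (8.84 + 7.09 + 7.44 + 8.80 + 7.20 + 8.22) / 6 = 47.59000 / 6 = 7.93167
Sum of squared deviations: (+0.90833)² + (−0.84167)² + (−0.49167)² + (+0.86833)² + (−0.73167)² + (+0.28833)² = 3.14768
Variance = 3.14768 / 5 = 0.62954
SE* = √0.62954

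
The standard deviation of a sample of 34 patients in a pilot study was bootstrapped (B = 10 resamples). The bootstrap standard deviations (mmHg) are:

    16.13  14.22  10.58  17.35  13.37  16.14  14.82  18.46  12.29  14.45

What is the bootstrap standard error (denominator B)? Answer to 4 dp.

Bootstrap SE is the standard deviation of the 10 replicate standard deviations.
Mean of replicates: (16.13 + 14.22 + 10.58 + 17.35 + 13.37 + 16.14 + 14.82 + 18.46 + 12.29 + 14.45) / 10 = 147.81000 / 10 = 14.78100
Sum of squared deviations: (+1.34900)² + (−0.56100)² + (−4.20100)² + (+2.56900)² + (−1.41100)² + (+1.35900)² + (+0.03900)² + (+3.67900)² + (−2.49100)² + (−0.33100)² = 50.07169
Variance = 50.07169 / 10 = 5.00717
SE* = √5.00717

SE* = 2.2377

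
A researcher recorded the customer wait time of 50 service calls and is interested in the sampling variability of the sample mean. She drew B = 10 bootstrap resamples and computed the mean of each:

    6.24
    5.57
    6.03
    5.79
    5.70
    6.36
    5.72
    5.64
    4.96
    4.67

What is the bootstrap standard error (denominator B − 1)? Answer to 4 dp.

SE* = 0.5232

Bootstrap SE is the standard deviation of the 10 replicate means.
Mean of replicates: (6.24 + 5.57 + 6.03 + 5.79 + 5.70 + 6.36 + 5.72 + 5.64 + 4.96 + 4.67) / 10 = 56.68000 / 10 = 5.66800
Sum of squared deviations: (+0.57200)² + (−0.09800)² + (+0.36200)² + (+0.12200)² + (+0.03200)² + (+0.69200)² + (+0.05200)² + (−0.02800)² + (−0.70800)² + (−0.99800)² = 2.46336
Variance = 2.46336 / 9 = 0.27371
SE* = √0.27371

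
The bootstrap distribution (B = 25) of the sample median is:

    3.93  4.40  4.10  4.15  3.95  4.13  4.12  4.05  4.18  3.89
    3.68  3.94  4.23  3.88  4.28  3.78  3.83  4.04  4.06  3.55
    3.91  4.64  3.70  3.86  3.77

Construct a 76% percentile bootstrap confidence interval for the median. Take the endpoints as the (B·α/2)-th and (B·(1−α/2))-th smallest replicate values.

(3.70, 4.23)

Sorted replicates: 3.55, 3.68, 3.70, 3.77, 3.78, 3.83, 3.86, 3.88, 3.89, 3.91, 3.93, 3.94, 3.95, 4.04, 4.05, 4.06, 4.10, 4.12, 4.13, 4.15, 4.18, 4.23, 4.28, 4.40, 4.64
α = 0.24; lower rank = 25 × 0.120 = 3; upper rank = 25 × 0.880 = 22.
The 3rd smallest replicate is 3.70; the 22nd is 4.23.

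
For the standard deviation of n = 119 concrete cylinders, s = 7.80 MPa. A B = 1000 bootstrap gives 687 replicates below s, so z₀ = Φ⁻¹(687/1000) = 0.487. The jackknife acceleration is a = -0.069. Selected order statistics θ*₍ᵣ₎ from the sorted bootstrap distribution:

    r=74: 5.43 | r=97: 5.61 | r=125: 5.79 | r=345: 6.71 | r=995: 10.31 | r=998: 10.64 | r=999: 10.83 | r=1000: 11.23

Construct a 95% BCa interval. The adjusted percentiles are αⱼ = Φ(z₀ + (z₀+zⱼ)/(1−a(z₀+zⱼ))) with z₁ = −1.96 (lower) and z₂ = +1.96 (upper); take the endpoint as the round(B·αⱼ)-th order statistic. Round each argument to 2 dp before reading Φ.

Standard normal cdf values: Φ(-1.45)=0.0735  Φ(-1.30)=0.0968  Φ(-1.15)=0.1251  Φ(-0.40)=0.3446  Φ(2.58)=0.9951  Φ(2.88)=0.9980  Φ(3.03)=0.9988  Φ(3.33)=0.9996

(5.79, 10.31)

Lower: z₀ + z₁ = 0.487 + (-1.960) = -1.473; 1 − a(z₀+z₁) = 1 − (-0.069)(-1.473) = 0.8984; argument = 0.487 + (-1.473)/0.8984 = -1.1526 → -1.15.
α₁ = Φ(-1.15) = 0.1251; rank = round(1000 × 0.1251) = 125; θ*₍125₎ = 5.79.
Upper: z₀ + z₂ = 2.447; 1 − a(z₀+z₂) = 1.1688; argument = 2.5805 → 2.58; α₂ = 0.9951; rank = 995; θ*₍995₎ = 10.31.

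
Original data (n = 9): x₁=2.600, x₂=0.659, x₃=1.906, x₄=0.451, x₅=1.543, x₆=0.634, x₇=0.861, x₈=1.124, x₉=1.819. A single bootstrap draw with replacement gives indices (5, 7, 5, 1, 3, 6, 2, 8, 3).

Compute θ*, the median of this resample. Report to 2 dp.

Resample values: 1.543, 0.861, 1.543, 2.600, 1.906, 0.634, 0.659, 1.124, 1.906.
Sorted: 0.634, 0.659, 0.861, 1.124, 1.543, 1.543, 1.906, 1.906, 2.600
Median = middle value = 1.54

θ* = 1.54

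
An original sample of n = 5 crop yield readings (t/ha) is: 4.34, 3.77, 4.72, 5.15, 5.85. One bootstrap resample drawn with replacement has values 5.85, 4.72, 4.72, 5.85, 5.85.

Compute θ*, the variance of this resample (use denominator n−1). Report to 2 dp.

Mean = 5.3980; sum of squared deviations = 1.5323
s² = 1.5323 / 4 = 0.3831

θ* = 0.38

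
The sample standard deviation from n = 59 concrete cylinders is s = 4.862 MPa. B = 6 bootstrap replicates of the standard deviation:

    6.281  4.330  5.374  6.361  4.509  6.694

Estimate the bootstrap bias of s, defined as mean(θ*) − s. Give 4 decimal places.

bias = +0.7295

mean(θ*) = (6.281 + 4.330 + 5.374 + 6.361 + 4.509 + 6.694) / 6 = 5.59150
bias = 5.59150 − 4.862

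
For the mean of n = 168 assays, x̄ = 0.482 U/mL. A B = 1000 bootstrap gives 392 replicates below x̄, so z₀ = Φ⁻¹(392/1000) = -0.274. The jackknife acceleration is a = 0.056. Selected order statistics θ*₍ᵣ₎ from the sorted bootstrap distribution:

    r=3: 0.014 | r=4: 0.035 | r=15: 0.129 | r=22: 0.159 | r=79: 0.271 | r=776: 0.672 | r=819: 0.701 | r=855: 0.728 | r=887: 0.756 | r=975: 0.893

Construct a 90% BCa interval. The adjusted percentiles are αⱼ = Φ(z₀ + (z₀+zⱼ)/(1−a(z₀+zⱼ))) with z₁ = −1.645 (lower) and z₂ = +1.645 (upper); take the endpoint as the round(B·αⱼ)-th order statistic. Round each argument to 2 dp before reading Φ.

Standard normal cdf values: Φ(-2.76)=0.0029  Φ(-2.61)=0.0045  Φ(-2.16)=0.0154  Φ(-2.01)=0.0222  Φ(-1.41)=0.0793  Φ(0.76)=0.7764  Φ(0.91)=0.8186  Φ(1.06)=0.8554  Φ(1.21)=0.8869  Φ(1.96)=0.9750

Lower: z₀ + z₁ = -0.274 + (-1.645) = -1.919; 1 − a(z₀+z₁) = 1 − (0.056)(-1.919) = 1.1075; argument = -0.274 + (-1.919)/1.1075 = -2.0068 → -2.01.
α₁ = Φ(-2.01) = 0.0222; rank = round(1000 × 0.0222) = 22; θ*₍22₎ = 0.159.
Upper: z₀ + z₂ = 1.371; 1 − a(z₀+z₂) = 0.9232; argument = 1.2110 → 1.21; α₂ = 0.8869; rank = 887; θ*₍887₎ = 0.756.

(0.159, 0.756)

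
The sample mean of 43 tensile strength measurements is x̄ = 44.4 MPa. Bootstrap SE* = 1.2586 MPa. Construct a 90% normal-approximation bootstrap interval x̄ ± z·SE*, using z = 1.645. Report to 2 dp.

(42.33, 46.47)

Margin = 1.645 × 1.2586 = 2.070
Interval: 44.4 ± 2.070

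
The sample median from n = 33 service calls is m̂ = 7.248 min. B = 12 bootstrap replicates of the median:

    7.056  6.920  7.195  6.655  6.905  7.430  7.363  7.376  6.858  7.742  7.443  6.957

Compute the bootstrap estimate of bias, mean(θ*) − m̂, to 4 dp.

bias = −0.0897

mean(θ*) = (7.056 + 6.920 + 7.195 + 6.655 + 6.905 + 7.430 + 7.363 + 7.376 + 6.858 + 7.742 + 7.443 + 6.957) / 12 = 7.15833
bias = 7.15833 − 7.248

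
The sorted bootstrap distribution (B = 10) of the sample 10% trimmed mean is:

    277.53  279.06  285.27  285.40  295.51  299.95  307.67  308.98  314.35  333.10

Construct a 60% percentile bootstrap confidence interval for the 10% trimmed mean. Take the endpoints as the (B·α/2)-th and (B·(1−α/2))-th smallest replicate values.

α = 0.40; lower rank = 10 × 0.200 = 2; upper rank = 10 × 0.800 = 8.
The 2nd smallest replicate is 279.06; the 8th is 308.98.

(279.06, 308.98)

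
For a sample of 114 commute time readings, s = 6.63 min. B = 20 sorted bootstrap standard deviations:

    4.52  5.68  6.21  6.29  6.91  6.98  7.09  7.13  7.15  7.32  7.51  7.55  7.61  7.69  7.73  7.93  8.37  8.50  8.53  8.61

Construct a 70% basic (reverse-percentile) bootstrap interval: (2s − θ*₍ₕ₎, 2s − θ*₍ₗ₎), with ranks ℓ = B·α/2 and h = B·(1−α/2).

Percentile endpoints at ranks 3 and 17: θ*₍3₎ = 6.21, θ*₍17₎ = 8.37.
Basic interval reflects these around s:
  lower = 2 × 6.63 − 8.37 = 4.89
  upper = 2 × 6.63 − 6.21 = 7.05

(4.89, 7.05)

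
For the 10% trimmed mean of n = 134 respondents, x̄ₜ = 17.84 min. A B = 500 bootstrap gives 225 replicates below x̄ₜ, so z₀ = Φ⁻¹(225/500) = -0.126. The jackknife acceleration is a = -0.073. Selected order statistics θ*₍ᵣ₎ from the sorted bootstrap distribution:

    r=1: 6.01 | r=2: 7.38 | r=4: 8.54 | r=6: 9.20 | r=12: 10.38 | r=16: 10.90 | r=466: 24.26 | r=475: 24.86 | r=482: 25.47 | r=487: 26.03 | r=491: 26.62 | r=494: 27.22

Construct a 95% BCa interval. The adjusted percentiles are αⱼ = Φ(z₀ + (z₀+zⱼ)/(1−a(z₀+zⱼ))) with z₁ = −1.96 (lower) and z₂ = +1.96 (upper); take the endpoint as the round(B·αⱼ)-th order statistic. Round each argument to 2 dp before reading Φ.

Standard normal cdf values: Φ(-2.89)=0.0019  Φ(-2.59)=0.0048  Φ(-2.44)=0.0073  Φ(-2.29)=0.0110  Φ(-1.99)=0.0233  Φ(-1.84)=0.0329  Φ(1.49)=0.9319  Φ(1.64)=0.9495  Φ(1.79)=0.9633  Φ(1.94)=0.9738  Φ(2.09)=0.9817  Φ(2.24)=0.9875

(7.38, 24.26)

Lower: z₀ + z₁ = -0.126 + (-1.960) = -2.086; 1 − a(z₀+z₁) = 1 − (-0.073)(-2.086) = 0.8477; argument = -0.126 + (-2.086)/0.8477 = -2.5867 → -2.59.
α₁ = Φ(-2.59) = 0.0048; rank = round(500 × 0.0048) = 2; θ*₍2₎ = 7.38.
Upper: z₀ + z₂ = 1.834; 1 − a(z₀+z₂) = 1.1339; argument = 1.4915 → 1.49; α₂ = 0.9319; rank = 466; θ*₍466₎ = 24.26.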